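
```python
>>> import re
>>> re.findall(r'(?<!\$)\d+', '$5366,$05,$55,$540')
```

['366', '5', '5', '40']

Because the assertion is negative and zero-width, positions next to the forbidden text are skipped.
With no groups in the pattern, `findall` gives back each whole match — 4 here.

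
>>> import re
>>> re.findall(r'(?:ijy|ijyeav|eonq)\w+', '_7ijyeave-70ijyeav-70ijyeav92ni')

`findall` yields the raw match text (3 of them) because the pattern has no groups.

['ijyeave', 'ijyeav', 'ijyeav92ni']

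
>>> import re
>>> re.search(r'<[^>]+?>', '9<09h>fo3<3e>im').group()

'<09h>'

`re.search` tries every starting position until one works.
The match spans [1:6] → '<09h>'.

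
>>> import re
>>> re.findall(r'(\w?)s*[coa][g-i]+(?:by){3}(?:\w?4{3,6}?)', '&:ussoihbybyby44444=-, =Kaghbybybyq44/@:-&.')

One capturing group, so `findall` returns just the captured substring from the one match — 1 in all.

['u']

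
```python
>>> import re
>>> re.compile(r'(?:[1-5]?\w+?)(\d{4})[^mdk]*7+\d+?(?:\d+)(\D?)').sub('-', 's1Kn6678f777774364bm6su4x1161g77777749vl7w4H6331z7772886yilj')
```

'--ilj'

This matches optionally a character in [1-5], then one or more of a word character (lazy) (non-capturing group); then exactly 4 of a digit (captured); then zero or more of any character except [mdk], then one or more of a literal '7', then one or more of a digit (lazy); then one or more of a digit (non-capturing group); then optionally a non-digit (captured).
A `+?`/`*?`/`{m,n}?` starts at its minimum and grows only as far as needed for what follows to match.
Matches: at [0:19] → 's1Kn6678f777774364b'; at [19:57] → 'm6su4x1161g77777749vl7w4H6331z7772886y'.
Each match is replaced by '-'.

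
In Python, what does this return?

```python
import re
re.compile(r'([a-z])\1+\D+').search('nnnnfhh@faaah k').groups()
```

The match spans [0:15] → 'nnnnfhh@faaah k'.
Captured: group 1 = 'n'.

('n',)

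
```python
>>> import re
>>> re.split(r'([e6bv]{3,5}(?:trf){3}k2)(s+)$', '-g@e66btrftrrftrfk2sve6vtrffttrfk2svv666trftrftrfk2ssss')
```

This matches 3 to 5 of one of [e6bv], then the literal 'trf' repeated 3 times, then the literal 'k2' (captured); then one or more of a literal 's' (captured); then anchored at the end.
Matches to split on: at [35:55] → 'vv666trftrftrfk2ssss'.
Because the pattern has a capturing group, `split` also inserts each captured text between the pieces.

['-g@e66btrftrrftrfk2sve6vtrffttrfk2s', 'vv666trftrftrfk2', 'ssss', '']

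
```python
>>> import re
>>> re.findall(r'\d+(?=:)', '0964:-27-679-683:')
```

The `(?=…)`/`(?<=…)` assertion just peeks at neighbouring text; it doesn't advance the match position.
`findall` yields the raw match text (2 of them) because the pattern has no groups.

['0964', '683']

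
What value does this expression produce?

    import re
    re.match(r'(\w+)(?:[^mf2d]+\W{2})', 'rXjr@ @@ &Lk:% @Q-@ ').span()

`match` is anchored at position 0; if the pattern doesn't fit there, it returns None.
The match spans [0:20] → 'rXjr@ @@ &Lk:% @Q-@ '.

(0, 20)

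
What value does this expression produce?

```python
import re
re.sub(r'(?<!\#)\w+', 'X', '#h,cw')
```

`(?!…)`/`(?<!…)` only lets a position through if the neighbouring text does NOT match; no characters are consumed.
Matches: at [3:5] → 'cw'.
Every occurrence is swapped for 'X'.

'#h,X'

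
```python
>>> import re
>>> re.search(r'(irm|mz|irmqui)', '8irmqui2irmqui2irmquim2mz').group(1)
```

The match spans [1:4] → 'irm'.
Captured: group 1 = 'irm'.

'irm'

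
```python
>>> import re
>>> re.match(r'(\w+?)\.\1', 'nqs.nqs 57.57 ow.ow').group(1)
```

After group 1 captures some text, `\1` only succeeds where that same text appears again.
With `match`, the pattern is implicitly anchored at the beginning.
The match spans [0:7] → 'nqs.nqs'.
Captured: group 1 = 'nqs'.

'nqs'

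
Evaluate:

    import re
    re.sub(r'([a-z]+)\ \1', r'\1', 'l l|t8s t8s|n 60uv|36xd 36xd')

'l|t8s t8s|n 60uv|36xd 36xd'

The backreference `\1` re-matches whatever the first group consumed, character for character.
Matches: at [0:3] → 'l l'.
Each match is replaced using the text its own group 1 captured.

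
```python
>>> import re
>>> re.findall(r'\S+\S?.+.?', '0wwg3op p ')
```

The pattern matches one or more of a non-whitespace character; then optionally a non-whitespace character, then one or more of any character, then optionally any character.
Matches: at [0:10] → '0wwg3op p '.
No capturing groups, so `findall` returns the 1 full match string.

['0wwg3op p ']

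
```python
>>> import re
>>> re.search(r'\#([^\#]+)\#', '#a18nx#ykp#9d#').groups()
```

`re.search` tries every starting position until one works.
The match spans [0:7] → '#a18nx#'.
Captured: group 1 = 'a18nx'.

('a18nx',)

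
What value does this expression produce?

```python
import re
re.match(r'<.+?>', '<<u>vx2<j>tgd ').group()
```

'<<u>'

The `?` after the quantifier makes it lazy — it takes as little as possible before letting the rest of the pattern try.
`re.match` won't scan ahead — the pattern has to work from the very first character.
The match spans [0:4] → '<<u>'.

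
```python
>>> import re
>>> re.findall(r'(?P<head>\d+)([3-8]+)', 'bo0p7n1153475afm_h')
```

2 groups means the one result is a tuple of 2 captured strings — 1 here.

[('115347', '5')]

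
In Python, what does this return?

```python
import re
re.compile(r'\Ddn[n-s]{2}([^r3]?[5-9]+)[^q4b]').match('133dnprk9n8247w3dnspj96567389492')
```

The pattern matches a non-digit, then the literal 'dn', then exactly 2 of a character in [n-s]; then optionally any character except [r3], then one or more of a character in [5-9] (captured); then any character except [q4b].
`re.match` won't scan ahead — the pattern has to work from the very first character.
Here the pattern fails at index 0, so the call returns None.

None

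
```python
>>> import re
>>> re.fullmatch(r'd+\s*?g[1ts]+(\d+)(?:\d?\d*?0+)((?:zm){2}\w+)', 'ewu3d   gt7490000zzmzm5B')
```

None

The pattern matches one or more of the literal 'd', then zero or more of whitespace (lazy), then a literal 'g'; then one or more of one of [1ts]; then one or more of a digit (captured); then optionally a digit, then zero or more of a digit (lazy), then one or more of the literal '0' (non-capturing group); then the literal 'zm' repeated 2 times, then one or more of a word character (captured).
`fullmatch` succeeds only if the pattern covers the string from start to end.
Here the string isn't matched end-to-end, so the call returns None.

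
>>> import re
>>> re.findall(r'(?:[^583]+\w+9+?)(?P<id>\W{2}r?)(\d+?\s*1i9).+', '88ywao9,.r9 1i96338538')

Multiple groups make `findall` return tuples — one 2-tuple for the one match.

[(',.r', '9 1i9')]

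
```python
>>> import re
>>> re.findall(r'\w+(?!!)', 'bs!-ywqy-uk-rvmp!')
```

['b', 'ywqy', 'uk', 'rvm']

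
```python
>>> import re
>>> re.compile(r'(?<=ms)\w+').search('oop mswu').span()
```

The `(?=…)`/`(?<=…)` assertion just peeks at neighbouring text; it doesn't advance the match position.
Unlike `match`, `search` isn't anchored — it looks for the pattern anywhere in the string.
The match spans [6:8] → 'wu'.

(6, 8)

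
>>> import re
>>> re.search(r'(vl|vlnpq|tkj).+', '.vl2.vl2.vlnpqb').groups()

Unlike `match`, `search` isn't anchored — it looks for the pattern anywhere in the string.
The match spans [1:15] → 'vl2.vl2.vlnpqb'.
Captured: group 1 = 'vl'.

('vl',)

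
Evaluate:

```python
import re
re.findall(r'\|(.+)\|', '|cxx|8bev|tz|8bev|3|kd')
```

With a single group, `findall` returns only what that group captured — 1 item.

['cxx|8bev|tz|8bev|3']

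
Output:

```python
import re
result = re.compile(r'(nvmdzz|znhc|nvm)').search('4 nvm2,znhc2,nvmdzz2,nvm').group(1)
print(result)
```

nvm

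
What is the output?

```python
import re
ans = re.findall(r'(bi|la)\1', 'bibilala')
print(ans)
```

A backreference is literal: `\1` must see the identical characters the first group matched.
One capturing group, so `findall` returns just the captured substring from each match — 2 in all.

['bi', 'la']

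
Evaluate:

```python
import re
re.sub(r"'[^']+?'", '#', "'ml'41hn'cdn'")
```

'#41hn#'

`sub` substitutes '#' at each match site.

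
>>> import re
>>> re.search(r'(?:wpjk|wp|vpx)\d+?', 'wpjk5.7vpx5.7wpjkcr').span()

(0, 5)

Unlike `match`, `search` isn't anchored — it looks for the pattern anywhere in the string.
The match spans [0:5] → 'wpjk5'.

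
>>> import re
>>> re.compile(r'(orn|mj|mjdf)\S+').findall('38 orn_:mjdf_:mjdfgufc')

One capturing group, so `findall` returns just the captured substring from the one match — 1 in all.

['orn']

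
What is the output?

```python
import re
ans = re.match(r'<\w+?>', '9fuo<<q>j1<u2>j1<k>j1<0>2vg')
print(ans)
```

None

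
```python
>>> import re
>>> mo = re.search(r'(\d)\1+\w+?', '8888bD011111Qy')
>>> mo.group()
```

'8888b'

`\1` has to match the exact text group 1 already captured.
The match spans [0:5] → '8888b'.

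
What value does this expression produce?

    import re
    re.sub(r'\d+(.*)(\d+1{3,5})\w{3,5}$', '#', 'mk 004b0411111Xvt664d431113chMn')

'mk #'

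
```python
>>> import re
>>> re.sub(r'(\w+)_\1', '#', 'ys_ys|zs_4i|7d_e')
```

'#|zs_4i|7d_e'

`\1` has to match the exact text group 1 already captured.
Each match is replaced by '#'.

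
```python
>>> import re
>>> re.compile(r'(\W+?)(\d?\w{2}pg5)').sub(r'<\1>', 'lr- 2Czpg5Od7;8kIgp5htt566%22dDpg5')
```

The pattern matches one or more of a non-word character (lazy) (captured); then optionally a digit, then exactly 2 of a word character, then the literal 'pg5' (captured).
Matches: at [2:10] → '- 2Czpg5'.
The replacement refers to a captured group, so each match is rewritten using its own captured text.

'lr<- >Od7;8kIgp5htt566%22dDpg5'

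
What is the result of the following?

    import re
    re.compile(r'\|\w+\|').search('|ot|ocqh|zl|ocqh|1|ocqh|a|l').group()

'|ot|'

The match spans [0:4] → '|ot|'.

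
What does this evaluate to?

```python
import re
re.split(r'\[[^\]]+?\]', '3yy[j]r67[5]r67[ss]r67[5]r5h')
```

['3yy', 'r67', 'r67', 'r67', 'r5h']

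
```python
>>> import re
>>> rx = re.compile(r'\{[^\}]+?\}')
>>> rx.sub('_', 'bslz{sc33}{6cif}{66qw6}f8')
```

Matches: at [4:10] → '{sc33}'; at [10:16] → '{6cif}'; at [16:23] → '{66qw6}'.
`sub` substitutes '_' at each match site.

'bslz___f8'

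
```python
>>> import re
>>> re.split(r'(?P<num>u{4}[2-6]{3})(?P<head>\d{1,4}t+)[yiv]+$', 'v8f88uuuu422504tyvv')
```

['v8f88', 'uuuu422', '504t', '']

Because the pattern has a capturing group, `split` also inserts each captured text between the pieces.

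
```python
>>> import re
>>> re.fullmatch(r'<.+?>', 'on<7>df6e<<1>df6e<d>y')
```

`re.fullmatch` requires the pattern to consume the entire string.
Here there's no way to consume every character, so the call returns None.

None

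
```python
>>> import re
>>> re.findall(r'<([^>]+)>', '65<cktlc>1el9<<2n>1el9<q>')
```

`findall` collects group 1 from each match (3 total).

['cktlc', '<2n', 'q']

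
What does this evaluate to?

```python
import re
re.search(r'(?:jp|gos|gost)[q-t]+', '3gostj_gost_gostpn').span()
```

(1, 5)

`re.search` scans for the first position where the pattern succeeds.
The match spans [1:5] → 'gost'.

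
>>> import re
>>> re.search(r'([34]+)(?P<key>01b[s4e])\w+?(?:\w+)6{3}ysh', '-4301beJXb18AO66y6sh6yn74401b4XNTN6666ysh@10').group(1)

'43'

The pattern matches one or more of one of [34] (captured); then the literal '01b', then one of [s4e] (captured as 'key'); then one or more of a word character (lazy); then one or more of a word character (non-capturing group); then exactly 3 of the literal '6', then the literal 'ysh'.
`re.search` scans for the first position where the pattern succeeds.
The match spans [1:41] → '4301beJXb18AO66y6sh6yn74401b4XNTN6666ysh'.
Captured: group 1 = '43', group 2 = '01be'.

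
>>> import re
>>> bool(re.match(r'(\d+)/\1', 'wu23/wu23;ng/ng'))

`\1` has to match the exact text group 1 already captured.
`re.match` won't scan ahead — the pattern has to work from the very first character.
Here the pattern fails at index 0, so the call returns None, and `bool(None)` is False.

False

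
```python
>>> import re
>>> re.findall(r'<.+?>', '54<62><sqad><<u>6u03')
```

The `?` after the quantifier makes it lazy — it takes as little as possible before letting the rest of the pattern try.
With no groups in the pattern, `findall` gives back each whole match — 3 here.

['<62>', '<sqad>', '<<u>']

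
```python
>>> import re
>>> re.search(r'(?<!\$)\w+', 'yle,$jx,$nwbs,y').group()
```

'yle'

The negative lookahead/lookbehind blocks any match where the forbidden context is present.
`re.search` tries every starting position until one works.
The match spans [0:3] → 'yle'.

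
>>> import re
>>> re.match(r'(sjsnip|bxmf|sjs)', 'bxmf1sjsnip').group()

'bxmf'

With `match`, the pattern is implicitly anchored at the beginning.
The match spans [0:4] → 'bxmf'.
Captured: group 1 = 'bxmf'.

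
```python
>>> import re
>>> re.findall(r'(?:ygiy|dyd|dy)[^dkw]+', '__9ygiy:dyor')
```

['ygiy:', 'dyor']

Scanning left to right: at [3:8] → 'ygiy:'; at [8:12] → 'dyor'.
Since nothing is captured, `findall` lists the 2 matched substrings directly.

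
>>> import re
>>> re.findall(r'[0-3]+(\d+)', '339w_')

['9']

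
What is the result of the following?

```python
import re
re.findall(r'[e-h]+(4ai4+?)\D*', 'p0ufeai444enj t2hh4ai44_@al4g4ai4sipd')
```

Because the quantifier is non-greedy, it stops expanding at the earliest point where the rest of the pattern can succeed.
`findall` collects group 1 from each match (2 total).

['4ai4', '4ai4']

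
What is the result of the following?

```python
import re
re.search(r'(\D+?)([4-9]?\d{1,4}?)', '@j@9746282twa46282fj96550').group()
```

'@j@97'

This matches one or more of a non-digit (lazy) (captured); then optionally a character in [4-9], then 1 to 4 of a digit (lazy) (captured).
A `+?`/`*?`/`{m,n}?` starts at its minimum and grows only as far as needed for what follows to match.
`re.search` tries every starting position until one works.
The match spans [0:5] → '@j@97'.
Captured: group 1 = '@j@', group 2 = '97'.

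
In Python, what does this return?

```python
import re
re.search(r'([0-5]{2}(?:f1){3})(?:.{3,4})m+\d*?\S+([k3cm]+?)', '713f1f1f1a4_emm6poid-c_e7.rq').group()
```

This matches exactly 2 of a character in [0-5], then the literal 'f1' repeated 3 times (captured); then 3 to 4 of any character (non-capturing group); then one or more of the literal 'm', then zero or more of a digit (lazy), then one or more of a non-whitespace character; then one or more of one of [k3cm] (lazy) (captured).
`search` walks the string left to right and returns the first match it finds.
The match spans [1:22] → '13f1f1f1a4_emm6poid-c'.
Captured: group 1 = '13f1f1f1', group 2 = 'c'.

'13f1f1f1a4_emm6poid-c'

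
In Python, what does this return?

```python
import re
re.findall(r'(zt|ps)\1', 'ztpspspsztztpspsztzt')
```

['ps', 'zt', 'ps', 'zt']

`\1` has to match the exact text group 1 already captured.
Because there's exactly one group, `findall` drops the full match and keeps group 1 from each hit.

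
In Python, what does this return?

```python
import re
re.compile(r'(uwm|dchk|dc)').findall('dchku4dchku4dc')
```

['dchk', 'dchk', 'dc']

The regex engine tests alternatives in the order written; an earlier branch that matches wins even if a later one would match more.
Walking the string: at [0:4] match 'dchk', group 1 = 'dchk'; at [6:10] match 'dchk', group 1 = 'dchk'; at [12:14] match 'dc', group 1 = 'dc'.
`findall` collects group 1 from each match (3 total).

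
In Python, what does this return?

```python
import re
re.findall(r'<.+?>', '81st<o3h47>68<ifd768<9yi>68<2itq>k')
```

['<o3h47>', '<ifd768<9yi>', '<2itq>']

With no groups in the pattern, `findall` gives back each whole match — 3 here.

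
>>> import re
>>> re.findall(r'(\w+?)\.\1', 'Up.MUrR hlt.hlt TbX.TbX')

The backreference `\1` re-matches whatever the first group consumed, character for character.
`findall` collects group 1 from each match (2 total).

['hlt', 'TbX']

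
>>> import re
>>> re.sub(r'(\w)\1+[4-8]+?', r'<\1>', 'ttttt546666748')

'<t>4<6>48'

The backreference `\1` re-matches whatever the first group consumed, character for character.
`\1` in the replacement pulls in group 1's text for each match.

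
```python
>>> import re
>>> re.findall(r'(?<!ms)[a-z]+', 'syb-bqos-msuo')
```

['syb', 'bqos', 'msuo']

`(?!…)`/`(?<!…)` only lets a position through if the neighbouring text does NOT match; no characters are consumed.
Scanning left to right: at [0:3] → 'syb'; at [4:8] → 'bqos'; at [9:13] → 'msuo'.
With no groups in the pattern, `findall` gives back each whole match — 3 here.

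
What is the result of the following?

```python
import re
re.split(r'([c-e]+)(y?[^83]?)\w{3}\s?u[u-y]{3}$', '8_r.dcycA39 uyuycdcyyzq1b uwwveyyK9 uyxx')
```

['8_r.dcycA39 uyuycdcyyzq1b uwwv', 'e', 'y', '']

The pattern matches one or more of a character in [c-e] (captured); then optionally the literal 'y', then optionally any character except [83] (captured); then exactly 3 of a word character, then optionally whitespace, then the literal 'u'; then exactly 3 of a character in [u-y]; then anchored at the end.
Because the pattern has a capturing group, `split` also inserts each captured text between the pieces.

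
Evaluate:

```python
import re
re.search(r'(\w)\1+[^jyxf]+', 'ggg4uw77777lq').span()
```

(0, 13)

A backreference is literal: `\1` must see the identical characters the first group matched.
`re.search` scans for the first position where the pattern succeeds.
The match spans [0:13] → 'ggg4uw77777lq'.
Captured: group 1 = 'g'.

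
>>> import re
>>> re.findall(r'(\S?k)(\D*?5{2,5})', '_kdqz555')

[('_k', 'dqz555')]

This matches optionally a non-whitespace character, then the literal 'k' (captured); then zero or more of a non-digit (lazy), then 2 to 5 of a literal '5' (captured).
Walking the string: at [0:8] match '_kdqz555', groups = ('_k', 'dqz555').
With 2 capturing groups, `findall` returns a 2-tuple per match.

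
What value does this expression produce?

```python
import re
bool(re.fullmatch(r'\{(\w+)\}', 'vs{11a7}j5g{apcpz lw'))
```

False

`fullmatch` succeeds only if the pattern covers the string from start to end.
Here there's no way to consume every character, so the call returns None, and `bool(None)` is False.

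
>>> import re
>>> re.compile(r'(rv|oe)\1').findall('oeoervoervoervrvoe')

['oe', 'rv']

A backreference is literal: `\1` must see the identical characters the first group matched.
Walking the string: at [0:4] match 'oeoe', group 1 = 'oe'; at [12:16] match 'rvrv', group 1 = 'rv'.
`findall` collects group 1 from each match (2 total).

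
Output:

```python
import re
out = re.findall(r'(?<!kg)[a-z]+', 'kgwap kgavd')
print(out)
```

['kgwap', 'kgavd']

The negative lookaround is zero-width — it rules out positions where the adjacent text would match, without consuming anything.
With no groups in the pattern, `findall` gives back each whole match — 2 here.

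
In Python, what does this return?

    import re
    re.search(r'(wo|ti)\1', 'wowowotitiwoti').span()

(0, 4)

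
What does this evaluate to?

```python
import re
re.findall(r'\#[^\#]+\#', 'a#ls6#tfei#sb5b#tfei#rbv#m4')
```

['#ls6#', '#sb5b#', '#rbv#']

Walking the string: at [1:6] → '#ls6#'; at [10:16] → '#sb5b#'; at [20:25] → '#rbv#'.
With no groups in the pattern, `findall` gives back each whole match — 3 here.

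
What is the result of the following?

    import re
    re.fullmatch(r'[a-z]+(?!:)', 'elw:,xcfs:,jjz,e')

None

`re.fullmatch` requires the pattern to consume the entire string.
Here there's no way to consume every character, so the call returns None.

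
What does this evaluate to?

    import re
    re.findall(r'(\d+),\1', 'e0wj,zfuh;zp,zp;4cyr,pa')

After group 1 captures some text, `\1` only succeeds where that same text appears again.
Because there's exactly one group, `findall` drops the full match and keeps group 1 from each hit.
Nothing in the string satisfies the pattern, so the list is empty.

[]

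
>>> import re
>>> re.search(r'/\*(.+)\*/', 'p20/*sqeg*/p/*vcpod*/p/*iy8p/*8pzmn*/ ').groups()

('sqeg*/p/*vcpod*/p/*iy8p/*8pzmn',)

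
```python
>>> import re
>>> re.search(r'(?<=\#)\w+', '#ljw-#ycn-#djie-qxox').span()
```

(1, 4)

The lookaround is zero-width — it requires the adjacent text to match without consuming it, so the asserted text isn't part of the match.
The match spans [1:4] → 'ljw'.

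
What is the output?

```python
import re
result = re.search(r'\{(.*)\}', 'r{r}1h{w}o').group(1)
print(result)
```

r}1h{w

`re.search` scans for the first position where the pattern succeeds.
The match spans [1:9] → '{r}1h{w}'.
Captured: group 1 = 'r}1h{w'.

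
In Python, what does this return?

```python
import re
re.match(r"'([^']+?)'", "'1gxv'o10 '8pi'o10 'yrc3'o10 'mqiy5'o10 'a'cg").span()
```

`re.match` won't scan ahead — the pattern has to work from the very first character.
The match spans [0:6] → "'1gxv'".
Captured: group 1 = '1gxv'.

(0, 6)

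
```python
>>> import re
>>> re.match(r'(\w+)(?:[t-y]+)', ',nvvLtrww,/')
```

None

`match` is anchored at position 0; if the pattern doesn't fit there, it returns None.
Here the pattern fails at index 0, so the call returns None.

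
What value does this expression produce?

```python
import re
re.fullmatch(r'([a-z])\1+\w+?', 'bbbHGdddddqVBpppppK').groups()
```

The match spans [0:19] → 'bbbHGdddddqVBpppppK'.
Captured: group 1 = 'b'.

('b',)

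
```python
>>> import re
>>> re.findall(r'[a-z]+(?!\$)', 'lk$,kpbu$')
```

['l', 'kpb']

The negative lookaround is zero-width — it rules out positions where the adjacent text would match, without consuming anything.
Walking the string: at [0:1] → 'l'; at [4:7] → 'kpb'.
With no groups in the pattern, `findall` gives back each whole match — 2 here.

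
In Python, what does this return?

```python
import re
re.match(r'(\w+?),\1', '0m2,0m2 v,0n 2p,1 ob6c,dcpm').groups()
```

A backreference is literal: `\1` must see the identical characters the first group matched.
`re.match` won't scan ahead — the pattern has to work from the very first character.
The match spans [0:7] → '0m2,0m2'.
Captured: group 1 = '0m2'.

('0m2',)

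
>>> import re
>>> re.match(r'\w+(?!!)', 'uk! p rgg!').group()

'u'

`(?!…)`/`(?<!…)` only lets a position through if the neighbouring text does NOT match; no characters are consumed.
`re.match` only tries the pattern at the start of the string.
The match spans [0:1] → 'u'.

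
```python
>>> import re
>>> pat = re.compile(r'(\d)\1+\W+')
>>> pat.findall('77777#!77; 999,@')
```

['7', '7', '9']

After group 1 captures some text, `\1` only succeeds where that same text appears again.
Walking the string: at [0:7] match '77777#!', group 1 = '7'; at [7:11] match '77; ', group 1 = '7'; at [11:16] match '999,@', group 1 = '9'.
With a single group, `findall` returns only what that group captured — 3 items.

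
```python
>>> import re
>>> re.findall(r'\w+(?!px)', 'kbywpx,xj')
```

['kbywpx', 'xj']

The negative lookahead/lookbehind blocks any match where the forbidden context is present.
With no groups in the pattern, `findall` gives back each whole match — 2 here.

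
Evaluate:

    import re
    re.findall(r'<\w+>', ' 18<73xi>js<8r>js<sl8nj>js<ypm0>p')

['<73xi>', '<8r>', '<sl8nj>', '<ypm0>']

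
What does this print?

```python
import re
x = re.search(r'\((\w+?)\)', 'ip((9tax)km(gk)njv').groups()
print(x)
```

('9tax',)

The match spans [3:9] → '(9tax)'.
Captured: group 1 = '9tax'.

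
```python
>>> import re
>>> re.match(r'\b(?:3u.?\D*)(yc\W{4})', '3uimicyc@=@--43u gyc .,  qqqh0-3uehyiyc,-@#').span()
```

This matches a word boundary (`\b`, zero-width); then the literal '3u', then optionally any character, then zero or more of a non-digit (non-capturing group); then the literal 'yc', then exactly 4 of a non-word character (captured).
With `match`, the pattern is implicitly anchored at the beginning.
The match spans [0:12] → '3uimicyc@=@-'.
Captured: group 1 = 'yc@=@-'.

(0, 12)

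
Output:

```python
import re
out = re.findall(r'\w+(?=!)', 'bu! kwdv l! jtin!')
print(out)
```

['bu', 'l', 'jtin']

Lookahead/lookbehind check context without consuming it, so the matched span excludes the asserted characters.
Since nothing is captured, `findall` lists the 3 matched substrings directly.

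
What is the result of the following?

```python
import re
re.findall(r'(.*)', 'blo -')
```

['blo -', '']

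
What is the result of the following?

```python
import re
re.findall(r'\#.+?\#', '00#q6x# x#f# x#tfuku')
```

Walking the string: at [2:7] → '#q6x#'; at [9:12] → '#f#'.
With no groups in the pattern, `findall` gives back each whole match — 2 here.

['#q6x#', '#f#']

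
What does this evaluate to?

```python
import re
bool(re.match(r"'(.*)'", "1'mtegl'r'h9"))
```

False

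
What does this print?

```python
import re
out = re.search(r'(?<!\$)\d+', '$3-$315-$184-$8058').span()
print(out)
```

(5, 7)

A negative assertion filters positions out without eating any characters.
The match spans [5:7] → '15'.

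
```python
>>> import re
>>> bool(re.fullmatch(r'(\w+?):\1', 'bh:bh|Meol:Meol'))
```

False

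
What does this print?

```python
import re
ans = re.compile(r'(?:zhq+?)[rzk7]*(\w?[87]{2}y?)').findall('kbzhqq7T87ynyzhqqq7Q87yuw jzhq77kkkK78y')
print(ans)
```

`findall` collects group 1 from each match (3 total).

['T87y', 'Q87y', 'K78y']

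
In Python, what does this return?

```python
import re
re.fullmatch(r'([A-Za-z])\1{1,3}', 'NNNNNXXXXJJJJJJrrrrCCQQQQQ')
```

None

`\1` has to match the exact text group 1 already captured.
`re.fullmatch` requires the pattern to consume the entire string.
Here the pattern can't cover the whole string, so the call returns None.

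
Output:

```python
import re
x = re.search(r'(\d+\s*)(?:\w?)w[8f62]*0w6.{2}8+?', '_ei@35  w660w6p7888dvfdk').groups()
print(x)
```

('35  ',)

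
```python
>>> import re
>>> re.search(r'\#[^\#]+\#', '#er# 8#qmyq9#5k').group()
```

Unlike `match`, `search` isn't anchored — it looks for the pattern anywhere in the string.
The match spans [0:4] → '#er#'.

'#er#'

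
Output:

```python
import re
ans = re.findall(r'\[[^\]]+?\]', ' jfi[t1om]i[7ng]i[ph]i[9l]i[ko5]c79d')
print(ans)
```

['[t1om]', '[7ng]', '[ph]', '[9l]', '[ko5]']

No capturing groups, so `findall` returns the 5 full match strings.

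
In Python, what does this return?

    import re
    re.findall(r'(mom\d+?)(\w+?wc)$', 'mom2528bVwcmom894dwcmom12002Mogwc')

With the lazy modifier that quantifier settles for the fewest repetitions that let the rest of the pattern succeed (the atoms after it are unaffected and can still be greedy).
With 2 capturing groups, `findall` returns a 2-tuple per match.

[('mom2', '528bVwcmom894dwcmom12002Mogwc')]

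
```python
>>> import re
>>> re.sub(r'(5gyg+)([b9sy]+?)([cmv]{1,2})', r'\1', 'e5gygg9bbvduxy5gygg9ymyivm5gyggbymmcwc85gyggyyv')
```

The pattern matches the literal '5gy', then one or more of the literal 'g' (captured); then one or more of one of [b9sy] (lazy) (captured); then 1 to 2 of one of [cmv] (captured).
Matches: at [1:10] → '5gygg9bbv'; at [14:22] → '5gygg9ym'; at [26:35] → '5gyggbymm'; at [39:47] → '5gyggyyv'.
Each match is replaced using the text its own group 1 captured.

'e5gyggduxy5gyggyivm5gyggcwc85gygg'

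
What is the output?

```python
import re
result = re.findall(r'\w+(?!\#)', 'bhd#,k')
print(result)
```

['bh', 'k']

The negative lookahead/lookbehind blocks any match where the forbidden context is present.
Matches: at [0:2] → 'bh'; at [5:6] → 'k'.
No capturing groups, so `findall` returns the 2 full match strings.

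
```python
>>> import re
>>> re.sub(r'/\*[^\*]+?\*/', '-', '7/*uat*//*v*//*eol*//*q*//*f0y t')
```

'7----/*f0y t'

Matches: at [1:8] → '/*uat*/'; at [8:13] → '/*v*/'; at [13:20] → '/*eol*/'; at [20:25] → '/*q*/'.
`sub` substitutes '-' at each match site.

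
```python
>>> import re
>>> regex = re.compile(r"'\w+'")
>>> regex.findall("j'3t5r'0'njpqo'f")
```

["'3t5r'", "'njpqo'"]

Walking the string: at [1:7] → "'3t5r'"; at [8:15] → "'njpqo'".
`findall` yields the raw match text (2 of them) because the pattern has no groups.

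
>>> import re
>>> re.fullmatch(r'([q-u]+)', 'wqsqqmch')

None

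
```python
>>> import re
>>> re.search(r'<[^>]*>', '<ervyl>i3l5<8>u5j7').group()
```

The match spans [0:7] → '<ervyl>'.

'<ervyl>'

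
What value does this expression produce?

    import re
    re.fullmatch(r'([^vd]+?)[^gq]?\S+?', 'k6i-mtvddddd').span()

`re.fullmatch` is like wrapping the pattern in `^…$` (in single-line mode).
The match spans [0:12] → 'k6i-mtvddddd'.

(0, 12)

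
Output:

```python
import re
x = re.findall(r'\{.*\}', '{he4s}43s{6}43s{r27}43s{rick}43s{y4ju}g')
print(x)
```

With no groups in the pattern, `findall` gives back each whole match — 1 here.

['{he4s}43s{6}43s{r27}43s{rick}43s{y4ju}']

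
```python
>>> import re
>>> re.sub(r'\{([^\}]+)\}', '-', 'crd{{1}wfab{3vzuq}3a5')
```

'crd-wfab-3a5'

Each match is replaced by '-'.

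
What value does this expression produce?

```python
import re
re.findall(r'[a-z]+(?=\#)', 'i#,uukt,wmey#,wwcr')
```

The positive lookaround only admits positions where the adjacent text matches; those characters stay outside the span.
No capturing groups, so `findall` returns the 2 full match strings.

['i', 'wmey']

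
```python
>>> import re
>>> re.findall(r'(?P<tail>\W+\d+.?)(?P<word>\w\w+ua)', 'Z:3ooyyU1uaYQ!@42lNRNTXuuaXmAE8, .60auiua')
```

[(':3o', 'oyyU1ua'), ('!@42l', 'NRNTXuua'), (', .60a', 'uiua')]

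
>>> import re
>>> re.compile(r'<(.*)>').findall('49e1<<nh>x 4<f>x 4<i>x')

Because there's exactly one group, `findall` drops the full match and keeps group 1 from the one hit.

['<nh>x 4<f>x 4<i']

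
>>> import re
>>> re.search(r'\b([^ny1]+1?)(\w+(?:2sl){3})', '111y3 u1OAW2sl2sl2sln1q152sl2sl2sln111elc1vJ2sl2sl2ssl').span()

(5, 34)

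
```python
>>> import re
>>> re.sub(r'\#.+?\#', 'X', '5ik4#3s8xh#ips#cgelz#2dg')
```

With the lazy modifier that quantifier settles for the fewest repetitions that let the rest of the pattern succeed (the atoms after it are unaffected and can still be greedy).
Every occurrence is swapped for 'X'.

'5ik4XipsX2dg'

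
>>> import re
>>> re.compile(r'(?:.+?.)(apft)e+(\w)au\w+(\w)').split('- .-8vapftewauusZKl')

['', 'apft', 'w', 'l', '']

Pattern: one or more of any character (lazy), then any character (non-capturing group); then the literal 'ap', then the literal 'ft' (captured); then one or more of a literal 'e'; then a word character (captured); then the literal 'au', then one or more of a word character; then a word character (captured).
Matches to split on: at [0:19] → '- .-8vapftewauusZKl'.
`re.split` interleaves the captured-group text with the surrounding fragments.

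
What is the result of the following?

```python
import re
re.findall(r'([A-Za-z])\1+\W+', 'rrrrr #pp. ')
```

['r', 'p']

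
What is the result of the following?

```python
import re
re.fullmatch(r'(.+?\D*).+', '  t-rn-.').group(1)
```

'  t-rn-'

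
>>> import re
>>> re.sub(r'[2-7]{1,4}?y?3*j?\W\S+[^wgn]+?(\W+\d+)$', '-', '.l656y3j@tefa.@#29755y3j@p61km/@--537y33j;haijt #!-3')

'.l-'

Each match is replaced by '-'.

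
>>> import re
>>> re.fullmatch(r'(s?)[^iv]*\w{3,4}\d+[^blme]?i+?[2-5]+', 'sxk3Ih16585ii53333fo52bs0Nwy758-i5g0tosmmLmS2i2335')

`re.fullmatch` is like wrapping the pattern in `^…$` (in single-line mode).
Here there's no way to consume every character, so the call returns None.

None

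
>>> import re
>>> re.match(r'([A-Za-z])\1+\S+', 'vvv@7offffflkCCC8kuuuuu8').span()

`\1` has to match the exact text group 1 already captured.
With `match`, the pattern is implicitly anchored at the beginning.
The match spans [0:24] → 'vvv@7offffflkCCC8kuuuuu8'.
Captured: group 1 = 'v'.

(0, 24)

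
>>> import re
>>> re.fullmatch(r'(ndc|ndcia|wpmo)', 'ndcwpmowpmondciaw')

None

For `fullmatch`, every character of the input must be accounted for by the pattern.
Here there's no way to consume every character, so the call returns None.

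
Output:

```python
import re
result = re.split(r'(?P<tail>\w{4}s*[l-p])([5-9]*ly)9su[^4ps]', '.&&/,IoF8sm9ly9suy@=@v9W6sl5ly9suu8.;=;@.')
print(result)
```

['.&&/,', 'IoF8sm', '9ly', '@=@', 'v9W6sl', '5ly', '8.;=;@.']

The pattern matches exactly 4 of a word character, then zero or more of a literal 's', then a character in [l-p] (captured as 'tail'); then zero or more of a character in [5-9], then the literal 'ly' (captured); then the literal '9su', then any character except [4ps].
Matches to split on: at [5:18] → 'IoF8sm9ly9suy'; at [21:34] → 'v9W6sl5ly9suu'.
Because the pattern has a capturing group, `split` also inserts each captured text between the pieces.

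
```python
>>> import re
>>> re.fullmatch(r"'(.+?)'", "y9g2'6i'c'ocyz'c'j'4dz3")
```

`re.fullmatch` is like wrapping the pattern in `^…$` (in single-line mode).
Here the pattern can't cover the whole string, so the call returns None.

None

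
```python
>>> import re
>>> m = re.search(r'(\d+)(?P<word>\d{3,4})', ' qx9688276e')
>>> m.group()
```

The pattern matches one or more of a digit (captured); then 3 to 4 of a digit (captured as 'word').
The match spans [3:10] → '9688276'.

'9688276'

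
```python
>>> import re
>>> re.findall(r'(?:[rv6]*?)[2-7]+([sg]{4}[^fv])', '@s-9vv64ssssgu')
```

Pattern: zero or more of one of [rv6] (lazy) (non-capturing group); then one or more of a character in [2-7]; then exactly 4 of one of [sg], then any character except [fv] (captured).
Scanning left to right: at [4:13] match 'vv64ssssg', group 1 = 'ssssg'.
With a single group, `findall` returns only what that group captured — 1 item.

['ssssg']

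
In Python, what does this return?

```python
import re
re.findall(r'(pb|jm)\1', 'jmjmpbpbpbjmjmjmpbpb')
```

The backreference `\1` re-matches whatever the first group consumed, character for character.
Scanning left to right: at [0:4] match 'jmjm', group 1 = 'jm'; at [4:8] match 'pbpb', group 1 = 'pb'; at [10:14] match 'jmjm', group 1 = 'jm'; at [16:20] match 'pbpb', group 1 = 'pb'.
With a single group, `findall` returns only what that group captured — 4 items.

['jm', 'pb', 'jm', 'pb']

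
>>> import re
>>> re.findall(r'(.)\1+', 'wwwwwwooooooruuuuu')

After group 1 captures some text, `\1` only succeeds where that same text appears again.
Matches: at [0:6] match 'wwwwww', group 1 = 'w'; at [6:12] match 'oooooo', group 1 = 'o'; at [13:18] match 'uuuuu', group 1 = 'u'.
Because there's exactly one group, `findall` drops the full match and keeps group 1 from each hit.

['w', 'o', 'u']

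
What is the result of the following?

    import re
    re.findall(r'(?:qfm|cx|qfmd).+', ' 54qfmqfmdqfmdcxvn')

['qfmqfmdqfmdcxvn']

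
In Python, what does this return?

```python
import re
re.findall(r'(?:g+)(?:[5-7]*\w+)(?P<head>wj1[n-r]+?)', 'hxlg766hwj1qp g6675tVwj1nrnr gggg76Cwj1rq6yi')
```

['wj1q', 'wj1n', 'wj1r']

The pattern matches one or more of a literal 'g' (non-capturing group); then zero or more of a character in [5-7], then one or more of a word character (non-capturing group); then the literal 'wj1', then one or more of a character in [n-r] (lazy) (captured as 'head').
Scanning left to right: at [3:12] match 'g766hwj1q', group 1 = 'wj1q'; at [14:25] match 'g6675tVwj1n', group 1 = 'wj1n'; at [29:40] match 'gggg76Cwj1r', group 1 = 'wj1r'.
`findall` collects group 1 from each match (3 total).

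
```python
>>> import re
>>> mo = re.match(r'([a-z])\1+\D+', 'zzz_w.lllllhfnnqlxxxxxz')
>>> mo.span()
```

`re.match` only tries the pattern at the start of the string.
The match spans [0:23] → 'zzz_w.lllllhfnnqlxxxxxz'.

(0, 23)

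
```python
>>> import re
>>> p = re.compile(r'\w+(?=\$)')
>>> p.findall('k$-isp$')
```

['k', 'isp']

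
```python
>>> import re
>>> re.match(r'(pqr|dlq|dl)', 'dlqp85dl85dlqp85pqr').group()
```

`re.match` only tries the pattern at the start of the string.
The match spans [0:3] → 'dlq'.

'dlq'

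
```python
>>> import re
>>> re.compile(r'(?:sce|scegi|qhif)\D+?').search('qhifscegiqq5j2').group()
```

The match spans [0:5] → 'qhifs'.

'qhifs'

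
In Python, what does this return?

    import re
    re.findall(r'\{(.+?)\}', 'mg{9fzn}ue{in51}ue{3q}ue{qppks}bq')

Because the quantifier is non-greedy, it stops expanding at the earliest point where the rest of the pattern can succeed.
One capturing group, so `findall` returns just the captured substring from each match — 4 in all.

['9fzn', 'in51', '3q', 'qppks']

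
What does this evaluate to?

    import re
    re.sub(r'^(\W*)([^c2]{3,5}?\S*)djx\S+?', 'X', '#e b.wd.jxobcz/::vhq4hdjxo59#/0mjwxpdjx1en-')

'Xen-'

The `?` after the quantifier makes it lazy — it takes as little as possible before letting the rest of the pattern try.
Every occurrence is swapped for 'X'.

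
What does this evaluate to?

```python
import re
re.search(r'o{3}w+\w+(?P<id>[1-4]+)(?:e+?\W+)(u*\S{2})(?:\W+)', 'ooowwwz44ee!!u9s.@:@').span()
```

(0, 20)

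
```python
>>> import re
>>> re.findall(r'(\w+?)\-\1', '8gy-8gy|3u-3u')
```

['8gy', '3u']

After group 1 captures some text, `\1` only succeeds where that same text appears again.
Walking the string: at [0:7] match '8gy-8gy', group 1 = '8gy'; at [8:13] match '3u-3u', group 1 = '3u'.
`findall` collects group 1 from each match (2 total).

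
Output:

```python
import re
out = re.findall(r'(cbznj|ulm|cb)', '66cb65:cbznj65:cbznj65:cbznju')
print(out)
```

Alternation isn't longest-match — the leftmost alternative that fits at this position is chosen.
One capturing group, so `findall` returns just the captured substring from each match — 4 in all.

['cb', 'cbznj', 'cbznj', 'cbznj']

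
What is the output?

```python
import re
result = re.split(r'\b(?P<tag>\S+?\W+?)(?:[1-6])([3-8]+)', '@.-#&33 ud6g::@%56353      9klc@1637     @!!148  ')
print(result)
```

This matches a word boundary (`\b`, zero-width); then one or more of a non-whitespace character (lazy), then one or more of a non-word character (lazy) (captured as 'tag'); then a character in [1-6] (non-capturing group); then one or more of a character in [3-8] (captured).
Lazy quantifiers expand one character at a time until the remainder of the pattern can match.
Matches to split on: at [8:21] → 'ud6g::@%56353'; at [27:36] → '9klc@1637'.
With a capturing group present, the delimiter's captured portion is kept in the result list.

['@.-#&33 ', 'ud6g::@%', '6353', '      ', '9klc@', '637', '     @!!148  ']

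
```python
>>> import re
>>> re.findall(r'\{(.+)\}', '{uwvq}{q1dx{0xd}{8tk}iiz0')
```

Scanning left to right: at [0:21] match '{uwvq}{q1dx{0xd}{8tk}', group 1 = 'uwvq}{q1dx{0xd}{8tk'.
`findall` collects group 1 from the one match (1 total).

['uwvq}{q1dx{0xd}{8tk']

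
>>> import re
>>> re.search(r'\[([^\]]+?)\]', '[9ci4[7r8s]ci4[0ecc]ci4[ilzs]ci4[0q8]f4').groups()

('9ci4[7r8s',)

The match spans [0:11] → '[9ci4[7r8s]'.
Captured: group 1 = '9ci4[7r8s'.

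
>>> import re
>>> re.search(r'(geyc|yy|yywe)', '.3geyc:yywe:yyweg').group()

`re.search` tries every starting position until one works.
The match spans [2:6] → 'geyc'.
Captured: group 1 = 'geyc'.

'geyc'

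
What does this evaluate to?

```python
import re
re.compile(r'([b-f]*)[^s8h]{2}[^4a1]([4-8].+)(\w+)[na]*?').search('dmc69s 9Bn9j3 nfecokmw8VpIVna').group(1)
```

The match spans [0:29] → 'dmc69s 9Bn9j3 nfecokmw8VpIVna'.
Captured: group 1 = '', group 2 = '69s 9Bn9j3 nfecokmw8VpIVn', group 3 = 'a'.

''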